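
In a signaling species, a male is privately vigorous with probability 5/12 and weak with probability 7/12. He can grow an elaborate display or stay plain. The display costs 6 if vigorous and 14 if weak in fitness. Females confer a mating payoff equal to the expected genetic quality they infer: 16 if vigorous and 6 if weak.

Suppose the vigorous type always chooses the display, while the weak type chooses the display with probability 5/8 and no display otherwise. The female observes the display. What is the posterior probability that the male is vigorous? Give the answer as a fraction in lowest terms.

P(the display) = (5/12)·1 + (7/12)·(5/8) = 25/32.
By Bayes' rule, P(vigorous | the display) = (5/12) / (25/32) = 8/15.

8/15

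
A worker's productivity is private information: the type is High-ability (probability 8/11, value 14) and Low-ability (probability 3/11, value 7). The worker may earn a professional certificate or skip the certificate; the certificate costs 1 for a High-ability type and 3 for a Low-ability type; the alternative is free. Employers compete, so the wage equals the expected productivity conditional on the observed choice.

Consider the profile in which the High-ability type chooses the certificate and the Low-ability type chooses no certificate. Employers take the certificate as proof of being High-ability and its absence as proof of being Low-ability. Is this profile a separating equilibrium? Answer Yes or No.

Under these beliefs, the certificate earns wage 14 and no certificate earns wage 7.
High-ability: the certificate nets 14 − 1 = 13; no certificate nets 7. High-ability prefers the certificate.
Low-ability: the certificate nets 14 − 3 = 11; no certificate nets 7. Low-ability would deviate to the certificate.
Low-ability has a profitable deviation, so the profile is not an equilibrium.

No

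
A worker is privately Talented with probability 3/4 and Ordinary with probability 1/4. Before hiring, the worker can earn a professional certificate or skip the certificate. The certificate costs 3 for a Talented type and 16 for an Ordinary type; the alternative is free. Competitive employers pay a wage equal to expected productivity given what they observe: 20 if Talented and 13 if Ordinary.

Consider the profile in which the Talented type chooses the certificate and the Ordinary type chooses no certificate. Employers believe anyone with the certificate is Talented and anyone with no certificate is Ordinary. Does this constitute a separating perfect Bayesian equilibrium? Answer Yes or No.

Under these beliefs, the certificate earns wage 20 and no certificate earns wage 13.
Talented: the certificate nets 20 − 3 = 17; no certificate nets 13. Talented prefers the certificate.
Ordinary: the certificate nets 20 − 16 = 4; no certificate nets 13. Ordinary prefers no certificate.
Neither type deviates, so the separating profile is an equilibrium.

Yes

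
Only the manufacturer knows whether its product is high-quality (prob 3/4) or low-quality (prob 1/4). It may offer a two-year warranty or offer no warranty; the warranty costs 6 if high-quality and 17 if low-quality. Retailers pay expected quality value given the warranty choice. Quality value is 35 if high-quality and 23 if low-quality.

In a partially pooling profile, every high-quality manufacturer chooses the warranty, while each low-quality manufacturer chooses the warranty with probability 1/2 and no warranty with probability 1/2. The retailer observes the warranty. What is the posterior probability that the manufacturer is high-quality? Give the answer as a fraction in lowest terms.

P(the warranty) = (3/4)·1 + (1/4)·(1/2) = 7/8.
By Bayes' rule, P(high-quality | the warranty) = (3/4) / (7/8) = 6/7.

6/7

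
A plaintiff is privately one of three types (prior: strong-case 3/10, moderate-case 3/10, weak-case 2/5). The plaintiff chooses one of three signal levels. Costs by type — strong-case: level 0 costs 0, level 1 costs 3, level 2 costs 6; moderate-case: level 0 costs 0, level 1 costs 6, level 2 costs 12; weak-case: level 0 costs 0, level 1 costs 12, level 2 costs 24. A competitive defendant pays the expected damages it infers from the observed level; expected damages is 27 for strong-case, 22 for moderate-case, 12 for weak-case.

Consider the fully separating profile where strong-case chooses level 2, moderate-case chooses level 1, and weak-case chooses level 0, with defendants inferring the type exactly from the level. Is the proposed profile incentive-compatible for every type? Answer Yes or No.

Yes

Separating settlements: level 2 → 27, level 1 → 22, level 0 → 12.
strong-case (assigned level 2): level 0: 12 − 0 = 12; level 1: 22 − 3 = 19; level 2: 27 − 6 = 21. strong-case stays.
moderate-case (assigned level 1): level 0: 12 − 0 = 12; level 1: 22 − 6 = 16; level 2: 27 − 12 = 15. moderate-case stays.
weak-case (assigned level 0): level 0: 12 − 0 = 12; level 1: 22 − 12 = 10; level 2: 27 − 24 = 3. weak-case stays.
Every type prefers its assigned level; separation holds.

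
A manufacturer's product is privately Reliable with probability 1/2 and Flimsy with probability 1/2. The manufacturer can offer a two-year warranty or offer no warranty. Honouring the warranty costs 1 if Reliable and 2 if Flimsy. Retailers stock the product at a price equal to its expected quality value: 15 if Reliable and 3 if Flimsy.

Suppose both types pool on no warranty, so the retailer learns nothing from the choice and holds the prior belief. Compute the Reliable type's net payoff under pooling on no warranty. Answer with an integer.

Pooled price = 1/2·15 + 1/2·3 = 9.
Reliable pays no cost for no warranty, so net payoff = 9.

9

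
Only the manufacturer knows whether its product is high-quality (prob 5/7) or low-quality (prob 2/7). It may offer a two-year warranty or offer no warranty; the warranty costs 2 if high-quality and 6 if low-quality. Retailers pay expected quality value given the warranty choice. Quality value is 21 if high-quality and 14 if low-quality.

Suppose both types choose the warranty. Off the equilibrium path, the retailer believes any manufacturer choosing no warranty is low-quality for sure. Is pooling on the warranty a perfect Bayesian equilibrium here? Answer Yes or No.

No

On path, the retailer holds the prior and pays 5/7·21 + 2/7·14 = 19. Off path (no warranty), believing low-quality, it pays 14.
high-quality: the warranty nets 19 − 2 = 17; no warranty nets 14. high-quality stays.
low-quality: the warranty nets 19 − 6 = 13; no warranty nets 14. low-quality would deviate.
A type deviates, so pooling fails.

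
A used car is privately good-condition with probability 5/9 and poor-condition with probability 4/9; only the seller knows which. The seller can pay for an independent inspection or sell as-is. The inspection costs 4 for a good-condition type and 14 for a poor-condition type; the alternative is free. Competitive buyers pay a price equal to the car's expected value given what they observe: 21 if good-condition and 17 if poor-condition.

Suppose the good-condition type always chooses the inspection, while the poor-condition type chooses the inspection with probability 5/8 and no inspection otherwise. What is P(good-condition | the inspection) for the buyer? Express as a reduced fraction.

P(the inspection) = (5/9)·1 + (4/9)·(5/8) = 5/6.
By Bayes' rule, P(good-condition | the inspection) = (5/9) / (5/6) = 2/3.

2/3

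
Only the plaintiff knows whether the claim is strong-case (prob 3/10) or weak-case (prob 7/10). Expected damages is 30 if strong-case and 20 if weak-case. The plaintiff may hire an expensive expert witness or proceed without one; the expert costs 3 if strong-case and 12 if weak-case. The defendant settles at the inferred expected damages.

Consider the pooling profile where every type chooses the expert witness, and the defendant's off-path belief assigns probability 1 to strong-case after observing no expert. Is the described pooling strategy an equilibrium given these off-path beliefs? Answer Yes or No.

On path, the defendant holds the prior and pays 3/10·30 + 7/10·20 = 23. Off path (no expert), believing strong-case, it pays 30.
strong-case: the expert witness nets 23 − 3 = 20; no expert nets 30. strong-case would deviate.
weak-case: the expert witness nets 23 − 12 = 11; no expert nets 30. weak-case would deviate.
A type deviates, so pooling fails.

No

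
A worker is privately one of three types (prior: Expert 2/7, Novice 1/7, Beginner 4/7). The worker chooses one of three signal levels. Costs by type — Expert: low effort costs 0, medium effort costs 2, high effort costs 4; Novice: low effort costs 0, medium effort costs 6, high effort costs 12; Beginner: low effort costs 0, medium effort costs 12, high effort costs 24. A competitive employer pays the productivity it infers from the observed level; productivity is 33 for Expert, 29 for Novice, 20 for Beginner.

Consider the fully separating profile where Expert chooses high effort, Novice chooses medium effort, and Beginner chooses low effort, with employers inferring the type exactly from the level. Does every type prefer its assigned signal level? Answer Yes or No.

Separating wages: high effort → 33, medium effort → 29, low effort → 20.
Expert (assigned high effort): low effort: 20 − 0 = 20; medium effort: 29 − 2 = 27; high effort: 33 − 4 = 29. Expert stays.
Novice (assigned medium effort): low effort: 20 − 0 = 20; medium effort: 29 − 6 = 23; high effort: 33 − 12 = 21. Novice stays.
Beginner (assigned low effort): low effort: 20 − 0 = 20; medium effort: 29 − 12 = 17; high effort: 33 − 24 = 9. Beginner stays.
Every type prefers its assigned level; separation holds.

Yes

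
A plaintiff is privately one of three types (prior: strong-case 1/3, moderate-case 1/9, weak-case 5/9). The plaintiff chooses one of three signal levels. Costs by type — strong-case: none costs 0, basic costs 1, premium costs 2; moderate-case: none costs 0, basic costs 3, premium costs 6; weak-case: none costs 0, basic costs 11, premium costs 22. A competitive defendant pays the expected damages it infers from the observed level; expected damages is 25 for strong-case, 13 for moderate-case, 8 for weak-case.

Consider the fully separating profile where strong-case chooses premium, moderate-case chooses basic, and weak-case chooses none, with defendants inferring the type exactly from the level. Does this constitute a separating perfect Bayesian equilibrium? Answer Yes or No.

No

Separating settlements: premium → 25, basic → 13, none → 8.
strong-case (assigned premium): none: 8 − 0 = 8; basic: 13 − 1 = 12; premium: 25 − 2 = 23. strong-case stays.
moderate-case (assigned basic): none: 8 − 0 = 8; basic: 13 − 3 = 10; premium: 25 − 6 = 19. moderate-case prefers premium.
weak-case (assigned none): none: 8 − 0 = 8; basic: 13 − 11 = 2; premium: 25 − 22 = 3. weak-case stays.
At least one type deviates; the separating profile fails.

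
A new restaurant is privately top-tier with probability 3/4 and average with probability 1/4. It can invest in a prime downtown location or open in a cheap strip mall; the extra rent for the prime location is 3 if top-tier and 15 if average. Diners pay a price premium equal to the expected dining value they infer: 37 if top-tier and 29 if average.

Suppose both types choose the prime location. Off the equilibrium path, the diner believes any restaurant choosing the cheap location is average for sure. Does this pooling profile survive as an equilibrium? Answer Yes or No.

On path, the diner holds the prior and pays 3/4·37 + 1/4·29 = 35. Off path (the cheap location), believing average, it pays 29.
top-tier: the prime location nets 35 − 3 = 32; the cheap location nets 29. top-tier stays.
average: the prime location nets 35 − 15 = 20; the cheap location nets 29. average would deviate.
A type deviates, so pooling fails.

No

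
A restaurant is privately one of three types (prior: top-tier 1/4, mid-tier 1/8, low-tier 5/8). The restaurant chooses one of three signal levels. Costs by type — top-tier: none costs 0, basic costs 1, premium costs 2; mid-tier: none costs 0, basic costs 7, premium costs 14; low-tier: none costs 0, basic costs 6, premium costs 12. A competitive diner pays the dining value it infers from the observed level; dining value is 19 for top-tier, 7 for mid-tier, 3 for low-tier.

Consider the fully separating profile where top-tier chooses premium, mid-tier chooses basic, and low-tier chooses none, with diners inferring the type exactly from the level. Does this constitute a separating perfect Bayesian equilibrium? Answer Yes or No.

No

Separating price premiums: premium → 19, basic → 7, none → 3.
top-tier (assigned premium): none: 3 − 0 = 3; basic: 7 − 1 = 6; premium: 19 − 2 = 17. top-tier stays.
mid-tier (assigned basic): none: 3 − 0 = 3; basic: 7 − 7 = 0; premium: 19 − 14 = 5. mid-tier prefers premium.
low-tier (assigned none): none: 3 − 0 = 3; basic: 7 − 6 = 1; premium: 19 − 12 = 7. low-tier prefers premium.
At least one type deviates; the separating profile fails.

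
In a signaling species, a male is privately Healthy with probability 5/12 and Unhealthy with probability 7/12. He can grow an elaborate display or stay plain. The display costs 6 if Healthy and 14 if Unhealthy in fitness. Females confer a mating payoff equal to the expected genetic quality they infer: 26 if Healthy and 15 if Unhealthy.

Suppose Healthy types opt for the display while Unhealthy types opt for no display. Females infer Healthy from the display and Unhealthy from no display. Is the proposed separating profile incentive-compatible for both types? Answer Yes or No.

Yes

Under these beliefs, the display earns mating payoff 26 and no display earns mating payoff 15.
Healthy: the display nets 26 − 6 = 20; no display nets 15. Healthy prefers the display.
Unhealthy: the display nets 26 − 14 = 12; no display nets 15. Unhealthy prefers no display.
Neither type deviates, so the separating profile is an equilibrium.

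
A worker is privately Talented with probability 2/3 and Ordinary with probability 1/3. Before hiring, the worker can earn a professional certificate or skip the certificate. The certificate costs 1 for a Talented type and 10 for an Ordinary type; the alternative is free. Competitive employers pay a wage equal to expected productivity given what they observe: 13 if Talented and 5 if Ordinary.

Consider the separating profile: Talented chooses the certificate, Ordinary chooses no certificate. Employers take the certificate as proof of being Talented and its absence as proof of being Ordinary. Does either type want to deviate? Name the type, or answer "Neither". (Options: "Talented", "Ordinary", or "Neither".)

Neither

The certificate pays 13; no certificate pays 5.
Talented: assigned the certificate, nets 13 − 1 = 12; deviating to no certificate nets 5.
Ordinary: assigned no certificate, nets 5; deviating to the certificate nets 13 − 10 = 3.
Both types strictly prefer their assigned action; no profitable deviation.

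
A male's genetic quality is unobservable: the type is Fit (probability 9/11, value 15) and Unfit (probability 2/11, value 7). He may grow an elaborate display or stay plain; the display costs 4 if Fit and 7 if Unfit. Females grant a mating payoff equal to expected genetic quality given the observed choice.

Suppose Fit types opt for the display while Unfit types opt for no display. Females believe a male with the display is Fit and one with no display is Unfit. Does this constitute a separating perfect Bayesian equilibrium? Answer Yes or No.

Under these beliefs, the display earns mating payoff 15 and no display earns mating payoff 7.
Fit: the display nets 15 − 4 = 11; no display nets 7. Fit prefers the display.
Unfit: the display nets 15 − 7 = 8; no display nets 7. Unfit would deviate to the display.
Unfit has a profitable deviation, so the profile is not an equilibrium.

No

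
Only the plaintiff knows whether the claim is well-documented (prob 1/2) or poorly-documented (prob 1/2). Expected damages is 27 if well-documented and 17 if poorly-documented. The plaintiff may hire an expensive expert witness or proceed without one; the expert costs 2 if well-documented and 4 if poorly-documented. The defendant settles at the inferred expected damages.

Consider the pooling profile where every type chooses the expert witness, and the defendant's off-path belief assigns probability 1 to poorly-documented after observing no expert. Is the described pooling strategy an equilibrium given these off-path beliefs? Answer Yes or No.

Yes

On path, the defendant holds the prior and pays 1/2·27 + 1/2·17 = 22. Off path (no expert), believing poorly-documented, it pays 17.
well-documented: the expert witness nets 22 − 2 = 20; no expert nets 17. well-documented stays.
poorly-documented: the expert witness nets 22 − 4 = 18; no expert nets 17. poorly-documented stays.
No type deviates, so pooling is sustained.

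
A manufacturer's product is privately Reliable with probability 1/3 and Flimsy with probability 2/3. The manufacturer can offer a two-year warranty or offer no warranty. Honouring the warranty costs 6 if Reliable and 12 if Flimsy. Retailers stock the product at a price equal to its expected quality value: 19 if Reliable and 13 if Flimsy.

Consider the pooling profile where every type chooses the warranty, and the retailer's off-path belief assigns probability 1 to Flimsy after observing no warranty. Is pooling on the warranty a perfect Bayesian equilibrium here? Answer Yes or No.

On path, the retailer holds the prior and pays 1/3·19 + 2/3·13 = 15. Off path (no warranty), believing Flimsy, it pays 13.
Reliable: the warranty nets 15 − 6 = 9; no warranty nets 13. Reliable would deviate.
Flimsy: the warranty nets 15 − 12 = 3; no warranty nets 13. Flimsy would deviate.
A type deviates, so pooling fails.

No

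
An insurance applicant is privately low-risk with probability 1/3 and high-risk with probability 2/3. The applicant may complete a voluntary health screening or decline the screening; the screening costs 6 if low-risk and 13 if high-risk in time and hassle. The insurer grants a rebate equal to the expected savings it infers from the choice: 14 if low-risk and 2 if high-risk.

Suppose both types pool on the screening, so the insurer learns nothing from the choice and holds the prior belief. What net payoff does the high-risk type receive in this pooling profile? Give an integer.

Pooled rebate = 1/3·14 + 2/3·2 = 6.
high-risk pays cost 13 for the screening, so net payoff = 6 − 13 = -7.

-7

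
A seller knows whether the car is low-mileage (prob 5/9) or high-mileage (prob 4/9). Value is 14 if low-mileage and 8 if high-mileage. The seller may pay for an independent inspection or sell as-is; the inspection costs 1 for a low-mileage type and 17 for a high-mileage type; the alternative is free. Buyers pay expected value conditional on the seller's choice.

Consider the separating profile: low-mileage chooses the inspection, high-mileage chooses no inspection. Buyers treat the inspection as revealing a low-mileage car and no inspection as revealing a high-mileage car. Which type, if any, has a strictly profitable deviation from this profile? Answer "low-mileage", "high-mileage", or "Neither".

The inspection pays 14; no inspection pays 8.
low-mileage: assigned the inspection, nets 14 − 1 = 13; deviating to no inspection nets 8.
high-mileage: assigned no inspection, nets 8; deviating to the inspection nets 14 − 17 = -3.
Both types strictly prefer their assigned action; no profitable deviation.

Neither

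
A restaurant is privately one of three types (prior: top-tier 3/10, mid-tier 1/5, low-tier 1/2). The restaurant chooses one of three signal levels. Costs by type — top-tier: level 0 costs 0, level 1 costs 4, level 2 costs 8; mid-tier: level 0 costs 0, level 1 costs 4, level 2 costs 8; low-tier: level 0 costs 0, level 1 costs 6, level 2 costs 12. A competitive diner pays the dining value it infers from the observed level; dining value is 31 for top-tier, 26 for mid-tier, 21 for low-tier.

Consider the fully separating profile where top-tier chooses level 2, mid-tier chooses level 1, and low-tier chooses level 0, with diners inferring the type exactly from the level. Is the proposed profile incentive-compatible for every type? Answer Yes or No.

Separating price premiums: level 2 → 31, level 1 → 26, level 0 → 21.
top-tier (assigned level 2): level 0: 21 − 0 = 21; level 1: 26 − 4 = 22; level 2: 31 − 8 = 23. top-tier stays.
mid-tier (assigned level 1): level 0: 21 − 0 = 21; level 1: 26 − 4 = 22; level 2: 31 − 8 = 23. mid-tier prefers level 2.
low-tier (assigned level 0): level 0: 21 − 0 = 21; level 1: 26 − 6 = 20; level 2: 31 − 12 = 19. low-tier stays.
At least one type deviates; the separating profile fails.

No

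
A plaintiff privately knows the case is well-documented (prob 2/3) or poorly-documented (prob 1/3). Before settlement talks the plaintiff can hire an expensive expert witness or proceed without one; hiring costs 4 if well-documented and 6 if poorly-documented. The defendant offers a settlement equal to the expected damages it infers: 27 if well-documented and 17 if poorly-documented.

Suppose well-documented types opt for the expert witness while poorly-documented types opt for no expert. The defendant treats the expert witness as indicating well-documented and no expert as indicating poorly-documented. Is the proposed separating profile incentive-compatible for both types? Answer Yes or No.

No

Under these beliefs, the expert witness earns settlement 27 and no expert earns settlement 17.
well-documented: the expert witness nets 27 − 4 = 23; no expert nets 17. well-documented prefers the expert witness.
poorly-documented: the expert witness nets 27 − 6 = 21; no expert nets 17. poorly-documented would deviate to the expert witness.
poorly-documented has a profitable deviation, so the profile is not an equilibrium.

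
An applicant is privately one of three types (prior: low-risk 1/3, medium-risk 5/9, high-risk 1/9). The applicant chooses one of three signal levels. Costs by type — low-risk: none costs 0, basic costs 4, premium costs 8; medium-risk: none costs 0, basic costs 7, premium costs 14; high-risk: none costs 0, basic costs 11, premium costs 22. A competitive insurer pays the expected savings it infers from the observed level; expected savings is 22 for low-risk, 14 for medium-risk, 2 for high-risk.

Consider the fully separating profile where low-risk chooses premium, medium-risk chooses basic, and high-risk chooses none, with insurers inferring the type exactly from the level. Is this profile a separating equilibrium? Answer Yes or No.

Separating rebates: premium → 22, basic → 14, none → 2.
low-risk (assigned premium): none: 2 − 0 = 2; basic: 14 − 4 = 10; premium: 22 − 8 = 14. low-risk stays.
medium-risk (assigned basic): none: 2 − 0 = 2; basic: 14 − 7 = 7; premium: 22 − 14 = 8. medium-risk prefers premium.
high-risk (assigned none): none: 2 − 0 = 2; basic: 14 − 11 = 3; premium: 22 − 22 = 0. high-risk prefers basic.
At least one type deviates; the separating profile fails.

No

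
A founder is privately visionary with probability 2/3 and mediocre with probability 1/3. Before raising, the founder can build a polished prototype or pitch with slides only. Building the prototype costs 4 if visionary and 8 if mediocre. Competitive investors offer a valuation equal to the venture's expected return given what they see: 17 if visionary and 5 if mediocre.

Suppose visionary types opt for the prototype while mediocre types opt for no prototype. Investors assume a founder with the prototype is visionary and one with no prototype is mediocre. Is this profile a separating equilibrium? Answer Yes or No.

Under these beliefs, the prototype earns valuation 17 and no prototype earns valuation 5.
visionary: the prototype nets 17 − 4 = 13; no prototype nets 5. visionary prefers the prototype.
mediocre: the prototype nets 17 − 8 = 9; no prototype nets 5. mediocre would deviate to the prototype.
mediocre has a profitable deviation, so the profile is not an equilibrium.

No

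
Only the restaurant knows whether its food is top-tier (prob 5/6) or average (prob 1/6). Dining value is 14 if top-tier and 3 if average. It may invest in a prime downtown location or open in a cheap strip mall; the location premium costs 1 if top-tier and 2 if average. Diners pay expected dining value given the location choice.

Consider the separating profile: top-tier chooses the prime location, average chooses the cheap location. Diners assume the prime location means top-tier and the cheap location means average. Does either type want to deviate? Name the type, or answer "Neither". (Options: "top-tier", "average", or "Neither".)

average

The prime location pays 14; the cheap location pays 3.
top-tier: assigned the prime location, nets 14 − 1 = 13; deviating to the cheap location nets 3.
average: assigned the cheap location, nets 3; deviating to the prime location nets 14 − 2 = 12.
The average type gains 9 by deviating.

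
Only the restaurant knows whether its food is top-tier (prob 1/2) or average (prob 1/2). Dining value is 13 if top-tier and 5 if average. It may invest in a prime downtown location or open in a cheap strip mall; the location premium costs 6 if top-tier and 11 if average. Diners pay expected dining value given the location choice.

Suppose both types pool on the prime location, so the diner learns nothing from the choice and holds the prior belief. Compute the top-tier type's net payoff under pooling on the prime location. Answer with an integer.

Pooled price premium = 1/2·13 + 1/2·5 = 9.
top-tier pays cost 6 for the prime location, so net payoff = 9 − 6 = 3.

3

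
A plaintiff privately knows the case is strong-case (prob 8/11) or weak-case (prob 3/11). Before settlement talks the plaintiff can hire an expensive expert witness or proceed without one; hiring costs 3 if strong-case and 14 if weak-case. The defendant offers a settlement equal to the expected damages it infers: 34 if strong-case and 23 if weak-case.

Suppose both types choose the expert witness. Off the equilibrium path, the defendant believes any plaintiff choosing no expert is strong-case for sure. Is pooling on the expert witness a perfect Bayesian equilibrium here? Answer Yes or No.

On path, the defendant holds the prior and pays 8/11·34 + 3/11·23 = 31. Off path (no expert), believing strong-case, it pays 34.
strong-case: the expert witness nets 31 − 3 = 28; no expert nets 34. strong-case would deviate.
weak-case: the expert witness nets 31 − 14 = 17; no expert nets 34. weak-case would deviate.
A type deviates, so pooling fails.

No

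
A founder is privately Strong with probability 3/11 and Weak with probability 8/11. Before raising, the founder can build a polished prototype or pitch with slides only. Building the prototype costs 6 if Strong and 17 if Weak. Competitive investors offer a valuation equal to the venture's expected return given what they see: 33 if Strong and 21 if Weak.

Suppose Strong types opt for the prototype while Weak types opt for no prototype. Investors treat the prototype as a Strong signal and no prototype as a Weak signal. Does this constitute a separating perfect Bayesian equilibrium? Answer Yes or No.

Yes

Under these beliefs, the prototype earns valuation 33 and no prototype earns valuation 21.
Strong: the prototype nets 33 − 6 = 27; no prototype nets 21. Strong prefers the prototype.
Weak: the prototype nets 33 − 17 = 16; no prototype nets 21. Weak prefers no prototype.
Neither type deviates, so the separating profile is an equilibrium.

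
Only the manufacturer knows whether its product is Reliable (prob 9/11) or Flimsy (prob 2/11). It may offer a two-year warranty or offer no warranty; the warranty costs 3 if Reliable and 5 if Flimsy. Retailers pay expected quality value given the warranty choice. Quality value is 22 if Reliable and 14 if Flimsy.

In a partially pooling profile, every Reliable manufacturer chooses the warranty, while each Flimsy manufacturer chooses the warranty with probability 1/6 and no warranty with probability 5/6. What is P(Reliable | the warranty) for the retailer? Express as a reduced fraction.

27/28

P(the warranty) = (9/11)·1 + (2/11)·(1/6) = 28/33.
By Bayes' rule, P(Reliable | the warranty) = (9/11) / (28/33) = 27/28.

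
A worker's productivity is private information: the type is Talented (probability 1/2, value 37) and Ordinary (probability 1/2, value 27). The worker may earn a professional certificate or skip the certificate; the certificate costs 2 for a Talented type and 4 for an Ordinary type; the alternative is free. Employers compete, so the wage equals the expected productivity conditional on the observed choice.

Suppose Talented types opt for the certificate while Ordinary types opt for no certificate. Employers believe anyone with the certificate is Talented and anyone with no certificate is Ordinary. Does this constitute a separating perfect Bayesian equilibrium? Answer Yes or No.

Under these beliefs, the certificate earns wage 37 and no certificate earns wage 27.
Talented: the certificate nets 37 − 2 = 35; no certificate nets 27. Talented prefers the certificate.
Ordinary: the certificate nets 37 − 4 = 33; no certificate nets 27. Ordinary would deviate to the certificate.
Ordinary has a profitable deviation, so the profile is not an equilibrium.

No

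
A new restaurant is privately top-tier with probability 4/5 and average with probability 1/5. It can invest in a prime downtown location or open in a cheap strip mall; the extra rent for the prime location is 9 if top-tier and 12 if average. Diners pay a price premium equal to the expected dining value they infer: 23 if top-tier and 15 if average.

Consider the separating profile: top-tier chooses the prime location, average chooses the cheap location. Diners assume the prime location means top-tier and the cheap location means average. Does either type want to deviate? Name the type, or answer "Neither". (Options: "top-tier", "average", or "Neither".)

top-tier

The prime location pays 23; the cheap location pays 15.
top-tier: assigned the prime location, nets 23 − 9 = 14; deviating to the cheap location nets 15.
average: assigned the cheap location, nets 15; deviating to the prime location nets 23 − 12 = 11.
The top-tier type gains 1 by deviating.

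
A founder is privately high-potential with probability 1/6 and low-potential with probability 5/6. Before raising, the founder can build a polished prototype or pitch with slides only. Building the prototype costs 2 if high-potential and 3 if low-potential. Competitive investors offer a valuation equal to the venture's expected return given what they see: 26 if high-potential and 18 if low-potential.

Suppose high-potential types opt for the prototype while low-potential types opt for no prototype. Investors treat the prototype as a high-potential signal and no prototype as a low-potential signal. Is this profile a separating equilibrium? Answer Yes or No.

No

Under these beliefs, the prototype earns valuation 26 and no prototype earns valuation 18.
high-potential: the prototype nets 26 − 2 = 24; no prototype nets 18. high-potential prefers the prototype.
low-potential: the prototype nets 26 − 3 = 23; no prototype nets 18. low-potential would deviate to the prototype.
low-potential has a profitable deviation, so the profile is not an equilibrium.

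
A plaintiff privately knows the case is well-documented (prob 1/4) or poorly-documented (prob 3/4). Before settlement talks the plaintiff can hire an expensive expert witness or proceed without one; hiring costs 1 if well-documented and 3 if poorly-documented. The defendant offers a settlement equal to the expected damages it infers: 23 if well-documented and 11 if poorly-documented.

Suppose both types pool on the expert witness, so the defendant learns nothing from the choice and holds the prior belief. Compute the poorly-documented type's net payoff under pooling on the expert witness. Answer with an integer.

11

Pooled settlement = 1/4·23 + 3/4·11 = 14.
poorly-documented pays cost 3 for the expert witness, so net payoff = 14 − 3 = 11.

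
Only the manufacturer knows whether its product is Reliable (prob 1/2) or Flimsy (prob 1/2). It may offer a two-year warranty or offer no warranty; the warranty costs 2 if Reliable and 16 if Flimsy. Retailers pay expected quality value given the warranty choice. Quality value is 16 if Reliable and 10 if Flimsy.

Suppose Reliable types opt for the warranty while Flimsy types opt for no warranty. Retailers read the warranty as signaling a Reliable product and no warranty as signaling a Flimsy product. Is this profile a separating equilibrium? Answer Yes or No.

Yes

Under these beliefs, the warranty earns price 16 and no warranty earns price 10.
Reliable: the warranty nets 16 − 2 = 14; no warranty nets 10. Reliable prefers the warranty.
Flimsy: the warranty nets 16 − 16 = 0; no warranty nets 10. Flimsy prefers no warranty.
Neither type deviates, so the separating profile is an equilibrium.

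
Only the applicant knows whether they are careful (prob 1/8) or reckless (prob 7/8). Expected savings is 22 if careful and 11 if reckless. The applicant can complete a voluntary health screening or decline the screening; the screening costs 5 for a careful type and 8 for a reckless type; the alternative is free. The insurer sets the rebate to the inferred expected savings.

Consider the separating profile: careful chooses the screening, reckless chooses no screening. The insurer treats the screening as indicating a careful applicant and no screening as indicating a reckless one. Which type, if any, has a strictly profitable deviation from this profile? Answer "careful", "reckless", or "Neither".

The screening pays 22; no screening pays 11.
careful: assigned the screening, nets 22 − 5 = 17; deviating to no screening nets 11.
reckless: assigned no screening, nets 11; deviating to the screening nets 22 − 8 = 14.
The reckless type gains 3 by deviating.

reckless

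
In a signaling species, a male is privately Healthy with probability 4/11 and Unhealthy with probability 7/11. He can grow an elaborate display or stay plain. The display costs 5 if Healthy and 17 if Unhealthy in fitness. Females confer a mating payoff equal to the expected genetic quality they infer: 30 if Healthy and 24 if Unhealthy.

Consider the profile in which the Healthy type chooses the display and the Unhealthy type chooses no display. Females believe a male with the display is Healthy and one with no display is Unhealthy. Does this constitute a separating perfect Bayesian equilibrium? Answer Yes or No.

Under these beliefs, the display earns mating payoff 30 and no display earns mating payoff 24.
Healthy: the display nets 30 − 5 = 25; no display nets 24. Healthy prefers the display.
Unhealthy: the display nets 30 − 17 = 13; no display nets 24. Unhealthy prefers no display.
Neither type deviates, so the separating profile is an equilibrium.

Yes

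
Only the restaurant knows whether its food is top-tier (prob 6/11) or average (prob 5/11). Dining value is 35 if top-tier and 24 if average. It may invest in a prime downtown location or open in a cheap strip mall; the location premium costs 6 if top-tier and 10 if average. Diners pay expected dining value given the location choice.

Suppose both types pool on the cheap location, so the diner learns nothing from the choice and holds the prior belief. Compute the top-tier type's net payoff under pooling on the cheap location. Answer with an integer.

30

Pooled price premium = 6/11·35 + 5/11·24 = 30.
top-tier pays no cost for the cheap location, so net payoff = 30.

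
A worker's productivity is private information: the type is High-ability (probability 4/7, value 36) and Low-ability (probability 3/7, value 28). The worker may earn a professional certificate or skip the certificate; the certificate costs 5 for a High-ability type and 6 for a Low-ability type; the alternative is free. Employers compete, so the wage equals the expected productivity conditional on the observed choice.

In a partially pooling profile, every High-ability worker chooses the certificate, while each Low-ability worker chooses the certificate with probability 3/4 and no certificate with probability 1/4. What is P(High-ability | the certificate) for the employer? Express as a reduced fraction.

P(the certificate) = (4/7)·1 + (3/7)·(3/4) = 25/28.
By Bayes' rule, P(High-ability | the certificate) = (4/7) / (25/28) = 16/25.

16/25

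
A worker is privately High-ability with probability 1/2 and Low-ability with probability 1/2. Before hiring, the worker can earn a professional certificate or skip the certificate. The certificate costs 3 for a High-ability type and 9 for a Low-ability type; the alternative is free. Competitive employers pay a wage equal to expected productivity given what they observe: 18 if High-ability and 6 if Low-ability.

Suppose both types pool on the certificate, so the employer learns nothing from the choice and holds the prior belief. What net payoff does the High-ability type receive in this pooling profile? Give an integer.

Pooled wage = 1/2·18 + 1/2·6 = 12.
High-ability pays cost 3 for the certificate, so net payoff = 12 − 3 = 9.

9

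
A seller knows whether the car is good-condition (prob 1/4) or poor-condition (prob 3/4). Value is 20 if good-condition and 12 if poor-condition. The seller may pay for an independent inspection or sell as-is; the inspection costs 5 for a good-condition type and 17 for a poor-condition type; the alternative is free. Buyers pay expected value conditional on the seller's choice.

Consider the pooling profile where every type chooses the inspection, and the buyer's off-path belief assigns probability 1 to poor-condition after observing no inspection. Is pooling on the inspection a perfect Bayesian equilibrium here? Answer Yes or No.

No

On path, the buyer holds the prior and pays 1/4·20 + 3/4·12 = 14. Off path (no inspection), believing poor-condition, it pays 12.
good-condition: the inspection nets 14 − 5 = 9; no inspection nets 12. good-condition would deviate.
poor-condition: the inspection nets 14 − 17 = -3; no inspection nets 12. poor-condition would deviate.
A type deviates, so pooling fails.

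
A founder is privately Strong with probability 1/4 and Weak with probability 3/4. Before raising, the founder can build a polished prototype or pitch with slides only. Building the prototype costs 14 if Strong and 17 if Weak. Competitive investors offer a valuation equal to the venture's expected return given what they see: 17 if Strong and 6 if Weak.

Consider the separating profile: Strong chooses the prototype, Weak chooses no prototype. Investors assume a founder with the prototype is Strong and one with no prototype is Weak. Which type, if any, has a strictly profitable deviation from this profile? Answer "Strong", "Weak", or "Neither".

The prototype pays 17; no prototype pays 6.
Strong: assigned the prototype, nets 17 − 14 = 3; deviating to no prototype nets 6.
Weak: assigned no prototype, nets 6; deviating to the prototype nets 17 − 17 = 0.
The Strong type gains 3 by deviating.

Strong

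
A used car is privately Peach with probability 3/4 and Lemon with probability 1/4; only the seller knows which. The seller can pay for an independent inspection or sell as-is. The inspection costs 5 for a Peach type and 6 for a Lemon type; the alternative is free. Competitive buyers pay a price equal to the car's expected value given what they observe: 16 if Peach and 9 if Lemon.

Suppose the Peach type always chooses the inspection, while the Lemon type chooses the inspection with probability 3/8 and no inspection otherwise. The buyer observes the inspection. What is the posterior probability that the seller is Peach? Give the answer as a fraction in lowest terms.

P(the inspection) = (3/4)·1 + (1/4)·(3/8) = 27/32.
By Bayes' rule, P(Peach | the inspection) = (3/4) / (27/32) = 8/9.

8/9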